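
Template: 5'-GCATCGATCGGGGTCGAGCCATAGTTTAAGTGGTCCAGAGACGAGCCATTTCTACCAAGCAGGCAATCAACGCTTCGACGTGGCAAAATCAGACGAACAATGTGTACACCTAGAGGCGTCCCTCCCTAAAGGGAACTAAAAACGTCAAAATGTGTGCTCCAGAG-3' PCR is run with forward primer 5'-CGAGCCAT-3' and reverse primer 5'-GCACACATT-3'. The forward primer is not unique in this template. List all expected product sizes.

143 bp, 116 bp

The forward primer CGAGCCAT matches the top strand at positions 15–22, 42–49.
The reverse primer's reverse complement is AATGTGTGC, matching at positions 149–157.
Each forward site pairs with the reverse site to give a product ending at position 157: sizes 143, 116 bp.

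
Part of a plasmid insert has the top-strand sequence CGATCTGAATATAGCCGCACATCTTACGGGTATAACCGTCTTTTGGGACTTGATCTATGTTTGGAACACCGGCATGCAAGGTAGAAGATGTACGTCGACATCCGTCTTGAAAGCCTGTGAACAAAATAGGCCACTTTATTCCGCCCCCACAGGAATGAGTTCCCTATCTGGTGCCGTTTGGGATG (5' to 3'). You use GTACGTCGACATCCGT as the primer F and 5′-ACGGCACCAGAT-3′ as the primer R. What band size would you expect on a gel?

The forward primer matches the template at positions 90–105.
Taking the reverse complement of ACGGCACCAGAT gives ATCTGGTGCCGT, found at positions 166–177 on the template; the primer anneals here to the top strand with its 3' end pointing upstream.
The product runs from position 90 to position 177, so its length is 177 − 90 + 1 = 88 bp.

88 bp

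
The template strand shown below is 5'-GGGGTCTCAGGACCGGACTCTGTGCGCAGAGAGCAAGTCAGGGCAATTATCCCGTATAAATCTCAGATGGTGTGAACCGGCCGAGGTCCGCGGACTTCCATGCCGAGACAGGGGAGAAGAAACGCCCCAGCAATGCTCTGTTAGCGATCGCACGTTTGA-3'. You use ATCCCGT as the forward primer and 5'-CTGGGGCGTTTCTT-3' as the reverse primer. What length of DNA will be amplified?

Scanning the template, ATCCCGT occurs at positions 49–55; this primer anneals to the bottom strand there with its 3' end pointing downstream.
Taking the reverse complement of CTGGGGCGTTTCTT gives AAGAAACGCCCCAG, found at positions 117–130 on the template; the primer anneals here to the top strand with its 3' end pointing upstream.
The product runs from position 49 to position 130, so its length is 130 − 49 + 1 = 82 bp.

82 bp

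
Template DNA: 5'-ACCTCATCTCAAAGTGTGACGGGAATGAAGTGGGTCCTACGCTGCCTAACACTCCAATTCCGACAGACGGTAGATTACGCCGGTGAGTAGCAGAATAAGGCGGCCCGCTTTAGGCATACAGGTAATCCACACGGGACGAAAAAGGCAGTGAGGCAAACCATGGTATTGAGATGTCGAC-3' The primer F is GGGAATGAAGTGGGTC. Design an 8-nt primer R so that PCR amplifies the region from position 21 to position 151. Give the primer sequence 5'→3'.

The product's 3' end on the top strand is position 151.
The reverse primer anneals to the top strand over positions 144–151, i.e. to GGCAGTGA.
Its sequence written 5'→3' is the reverse complement: TCACTGCC.

5'-TCACTGCC-3'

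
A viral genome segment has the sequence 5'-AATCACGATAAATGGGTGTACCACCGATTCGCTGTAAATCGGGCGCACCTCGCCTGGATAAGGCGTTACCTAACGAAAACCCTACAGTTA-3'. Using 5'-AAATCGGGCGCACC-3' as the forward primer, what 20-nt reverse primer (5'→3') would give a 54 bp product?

5'-AACTGTAGGGTTTTCGTTAG-3'

The forward primer binds at positions 36–49, so a 54 bp product ends at position 36 + 54 − 1 = 89.
The reverse primer anneals to the top strand over positions 70–89, i.e. to CTAACGAAAACCCTACAGTT.
Its sequence written 5'→3' is the reverse complement: AACTGTAGGGTTTTCGTTAG.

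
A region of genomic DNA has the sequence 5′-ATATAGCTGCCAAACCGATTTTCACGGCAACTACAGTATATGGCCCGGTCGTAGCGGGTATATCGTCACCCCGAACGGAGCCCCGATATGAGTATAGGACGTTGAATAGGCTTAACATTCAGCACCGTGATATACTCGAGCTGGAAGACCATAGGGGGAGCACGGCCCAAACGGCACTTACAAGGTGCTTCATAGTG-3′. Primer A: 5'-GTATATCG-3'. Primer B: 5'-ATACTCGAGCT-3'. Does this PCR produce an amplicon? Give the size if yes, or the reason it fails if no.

Primer A (GTATATCG) matches the top strand at positions 58–65 (3' end points downstream).
Primer B (ATACTCGAGCT) also matches the top strand directly, at positions 132–142 — its reverse complement AGCTCGAGTAT is not present.
Both primers anneal to the bottom strand with 3' ends pointing the same way, so neither can prime synthesis back toward the other.

No product — both primers anneal to the same strand and extend in the same direction.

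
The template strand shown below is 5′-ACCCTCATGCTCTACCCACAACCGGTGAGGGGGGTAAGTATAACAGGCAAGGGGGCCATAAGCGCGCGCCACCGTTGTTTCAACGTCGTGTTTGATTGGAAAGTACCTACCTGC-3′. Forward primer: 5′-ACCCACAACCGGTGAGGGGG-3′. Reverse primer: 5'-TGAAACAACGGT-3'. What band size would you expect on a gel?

69 bp

The forward primer matches the template at positions 14–33.
The reverse primer's reverse complement is ACCGTTGTTTCA, which matches the template at positions 71–82.
The product runs from position 14 to position 82, so its length is 82 − 14 + 1 = 69 bp.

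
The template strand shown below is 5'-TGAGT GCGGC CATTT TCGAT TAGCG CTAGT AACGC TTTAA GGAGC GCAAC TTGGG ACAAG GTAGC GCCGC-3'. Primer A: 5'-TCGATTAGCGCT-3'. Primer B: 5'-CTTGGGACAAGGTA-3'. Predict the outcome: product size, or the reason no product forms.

Primer A (TCGATTAGCGCT) matches the top strand at positions 16–27 (3' end points downstream).
Primer B (CTTGGGACAAGGTA) also matches the top strand directly, at positions 50–63 — its reverse complement TACCTTGTCCCAAG is not present.
Both primers anneal to the bottom strand with 3' ends pointing the same way, so neither can prime synthesis back toward the other.

No product — both primers anneal to the same strand and extend in the same direction.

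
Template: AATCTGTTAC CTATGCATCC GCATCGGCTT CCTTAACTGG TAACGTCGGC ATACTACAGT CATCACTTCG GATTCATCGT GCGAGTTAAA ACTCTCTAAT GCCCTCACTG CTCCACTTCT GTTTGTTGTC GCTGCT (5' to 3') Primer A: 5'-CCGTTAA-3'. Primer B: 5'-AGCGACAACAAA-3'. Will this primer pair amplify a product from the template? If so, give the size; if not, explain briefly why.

Primer A (CCGTTAA) does not match the top strand, and its reverse complement TTAACGG does not match either.
With no annealing site for primer A, no amplification occurs.

No product — primer A has no binding site in the template.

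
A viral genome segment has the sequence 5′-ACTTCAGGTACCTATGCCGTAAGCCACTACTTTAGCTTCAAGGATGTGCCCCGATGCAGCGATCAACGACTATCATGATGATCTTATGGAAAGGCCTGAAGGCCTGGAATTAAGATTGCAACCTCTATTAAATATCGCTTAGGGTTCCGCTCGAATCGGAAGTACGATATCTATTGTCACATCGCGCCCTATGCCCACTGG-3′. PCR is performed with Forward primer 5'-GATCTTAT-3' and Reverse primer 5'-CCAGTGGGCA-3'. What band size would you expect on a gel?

122 bp

Forward primer GATCTTAT is found on the top strand at positions 80–87.
The reverse primer's reverse complement is TGCCCACTGG, which matches the template at positions 192–201.
The product runs from position 80 to position 201, so its length is 201 − 80 + 1 = 122 bp.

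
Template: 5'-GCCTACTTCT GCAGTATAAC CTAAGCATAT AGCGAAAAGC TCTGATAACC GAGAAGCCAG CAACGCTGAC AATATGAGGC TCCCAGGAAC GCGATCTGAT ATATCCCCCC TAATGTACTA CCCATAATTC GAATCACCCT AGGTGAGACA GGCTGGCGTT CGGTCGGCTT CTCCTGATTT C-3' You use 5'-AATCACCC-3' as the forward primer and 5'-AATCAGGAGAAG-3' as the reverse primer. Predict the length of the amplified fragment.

Forward primer AATCACCC is found on the top strand at positions 132–139.
Reverse complement of the reverse primer: CTTCTCCTGATT. This occurs on the top strand at positions 168–179.
The product runs from position 132 to position 179, so its length is 179 − 132 + 1 = 48 bp.

48 bp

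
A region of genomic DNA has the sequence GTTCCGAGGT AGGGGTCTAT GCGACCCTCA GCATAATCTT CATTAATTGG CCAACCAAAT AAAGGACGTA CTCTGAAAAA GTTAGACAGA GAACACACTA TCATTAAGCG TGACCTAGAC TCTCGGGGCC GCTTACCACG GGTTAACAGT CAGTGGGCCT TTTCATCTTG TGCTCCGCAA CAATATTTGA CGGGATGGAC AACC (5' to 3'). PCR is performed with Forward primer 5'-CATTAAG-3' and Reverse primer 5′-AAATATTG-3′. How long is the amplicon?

Scanning the template, CATTAAG occurs at positions 102–108; this primer anneals to the bottom strand there with its 3' end pointing downstream.
Taking the reverse complement of AAATATTG gives CAATATTT, found at positions 181–188 on the template; the primer anneals here to the top strand with its 3' end pointing upstream.
The product runs from position 102 to position 188, so its length is 188 − 102 + 1 = 87 bp.

87 bp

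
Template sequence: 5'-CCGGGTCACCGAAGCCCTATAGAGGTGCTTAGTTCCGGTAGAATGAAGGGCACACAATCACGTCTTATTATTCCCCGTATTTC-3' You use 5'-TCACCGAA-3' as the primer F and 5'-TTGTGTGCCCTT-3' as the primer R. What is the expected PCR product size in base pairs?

52 bp

Forward primer TCACCGAA is found on the top strand at positions 6–13.
The reverse primer's reverse complement is AAGGGCACACAA, which matches the template at positions 46–57.
The product runs from position 6 to position 57, so its length is 57 − 6 + 1 = 52 bp.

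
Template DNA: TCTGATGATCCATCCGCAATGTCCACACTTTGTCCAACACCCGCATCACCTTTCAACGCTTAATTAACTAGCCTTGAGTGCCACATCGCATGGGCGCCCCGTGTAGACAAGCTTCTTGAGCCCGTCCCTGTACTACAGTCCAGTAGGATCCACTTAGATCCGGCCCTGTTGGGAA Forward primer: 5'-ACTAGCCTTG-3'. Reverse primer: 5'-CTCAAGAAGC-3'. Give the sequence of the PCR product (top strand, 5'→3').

Forward primer ACTAGCCTTG is found on the top strand at positions 67–76.
Reverse complement of the reverse primer: GCTTCTTGAG. This occurs on the top strand at positions 111–120.
The product is the template from position 67 through 120 (54 bp).

5'-ACTAGCCTTGAGTGCCACATCGCATGGGCGCCCCGTGTAGACAAGCTTCTTGAG-3'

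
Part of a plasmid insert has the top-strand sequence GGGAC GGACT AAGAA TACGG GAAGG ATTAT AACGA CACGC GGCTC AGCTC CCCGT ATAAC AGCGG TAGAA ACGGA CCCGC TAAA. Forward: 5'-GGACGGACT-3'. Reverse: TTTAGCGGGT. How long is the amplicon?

83 bp

Scanning the template, GGACGGACT occurs at positions 2–10; this primer anneals to the bottom strand there with its 3' end pointing downstream.
Taking the reverse complement of TTTAGCGGGT gives ACCCGCTAAA, found at positions 75–84 on the template; the primer anneals here to the top strand with its 3' end pointing upstream.
Amplicon spans positions 2–84: 83 bp.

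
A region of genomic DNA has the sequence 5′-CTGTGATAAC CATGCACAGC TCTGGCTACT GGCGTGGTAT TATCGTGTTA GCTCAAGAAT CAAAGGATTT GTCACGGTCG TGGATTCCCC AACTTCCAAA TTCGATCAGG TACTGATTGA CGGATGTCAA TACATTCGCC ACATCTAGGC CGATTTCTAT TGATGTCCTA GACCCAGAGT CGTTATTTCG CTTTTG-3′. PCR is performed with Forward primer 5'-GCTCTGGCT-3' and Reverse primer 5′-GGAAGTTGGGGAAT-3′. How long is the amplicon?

Scanning the template, GCTCTGGCT occurs at positions 19–27; this primer anneals to the bottom strand there with its 3' end pointing downstream.
Taking the reverse complement of GGAAGTTGGGGAAT gives ATTCCCCAACTTCC, found at positions 84–97 on the template; the primer anneals here to the top strand with its 3' end pointing upstream.
The product runs from position 19 to position 97, so its length is 97 − 19 + 1 = 79 bp.

79 bp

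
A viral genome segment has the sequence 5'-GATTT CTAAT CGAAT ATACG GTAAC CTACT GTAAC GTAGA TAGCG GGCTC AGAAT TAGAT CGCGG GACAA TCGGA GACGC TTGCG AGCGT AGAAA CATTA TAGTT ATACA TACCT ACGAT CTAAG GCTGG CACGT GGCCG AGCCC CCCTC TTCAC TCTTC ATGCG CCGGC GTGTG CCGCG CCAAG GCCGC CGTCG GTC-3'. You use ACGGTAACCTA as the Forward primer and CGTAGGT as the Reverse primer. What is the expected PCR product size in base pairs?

The forward primer matches the template at positions 18–28.
Reverse complement of the reverse primer: ACCTACG. This occurs on the top strand at positions 112–118.
Product length = (reverse-primer end) − (forward-primer start) + 1 = 118 − 18 + 1 = 101 bp.

101 bp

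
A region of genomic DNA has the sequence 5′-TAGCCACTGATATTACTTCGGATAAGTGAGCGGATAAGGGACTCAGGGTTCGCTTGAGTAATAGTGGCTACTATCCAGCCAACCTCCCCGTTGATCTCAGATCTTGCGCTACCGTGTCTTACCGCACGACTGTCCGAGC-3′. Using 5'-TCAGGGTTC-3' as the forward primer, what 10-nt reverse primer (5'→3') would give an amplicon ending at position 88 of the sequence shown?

5'-GGGAGGTTGG-3'

The forward primer binds at positions 43–51; the product's 3' end on the top strand is position 88.
The reverse primer anneals to the top strand over positions 79–88, i.e. to CCAACCTCCC.
Its sequence written 5'→3' is the reverse complement: GGGAGGTTGG.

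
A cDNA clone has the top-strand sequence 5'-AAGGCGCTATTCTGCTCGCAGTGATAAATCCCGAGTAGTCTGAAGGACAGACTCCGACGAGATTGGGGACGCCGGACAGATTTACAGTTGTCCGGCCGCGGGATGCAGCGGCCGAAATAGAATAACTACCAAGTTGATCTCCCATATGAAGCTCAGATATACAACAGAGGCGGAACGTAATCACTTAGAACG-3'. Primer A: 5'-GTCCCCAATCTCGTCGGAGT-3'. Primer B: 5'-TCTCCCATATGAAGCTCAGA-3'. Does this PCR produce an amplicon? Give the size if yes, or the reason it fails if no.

Primer A (GTCCCCAATCTCGTCGGAGT) has reverse complement ACTCCGACGAGATTGGGGAC, which matches the top strand at positions 51–70; primer A anneals to the top strand there with its 3' end pointing upstream toward position 51.
Primer B (TCTCCCATATGAAGCTCAGA) matches the top strand directly at positions 138–157; it anneals to the bottom strand with its 3' end pointing downstream toward position 157.
The 3' ends diverge (primer A extends toward position 1, primer B toward position 192), so the primers never converge on a shared product.

No product — the primers' 3' ends point away from each other.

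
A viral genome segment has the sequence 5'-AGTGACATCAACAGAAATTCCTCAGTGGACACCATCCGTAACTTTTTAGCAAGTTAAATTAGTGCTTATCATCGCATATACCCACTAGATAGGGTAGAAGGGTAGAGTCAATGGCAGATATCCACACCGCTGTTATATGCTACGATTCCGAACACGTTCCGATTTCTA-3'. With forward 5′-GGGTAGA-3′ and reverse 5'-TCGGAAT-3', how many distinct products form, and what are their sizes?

The forward primer GGGTAGA matches the top strand at positions 92–98, 100–106.
The reverse primer's reverse complement is ATTCCGA, matching at positions 145–151.
Each forward site pairs with the reverse site to give a product ending at position 151: sizes 60, 52 bp.

Two products: 60 bp, 52 bp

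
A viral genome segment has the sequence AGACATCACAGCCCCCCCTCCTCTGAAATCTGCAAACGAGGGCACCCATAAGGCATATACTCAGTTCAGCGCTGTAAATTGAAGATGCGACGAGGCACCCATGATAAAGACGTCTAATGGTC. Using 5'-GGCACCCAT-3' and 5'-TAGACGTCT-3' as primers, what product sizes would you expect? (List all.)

The forward primer GGCACCCAT matches the top strand at positions 41–49, 94–102.
The reverse primer's reverse complement is AGACGTCTA, matching at positions 108–116.
Each forward site pairs with the reverse site to give a product ending at position 116: sizes 76, 23 bp.

76 bp, 23 bp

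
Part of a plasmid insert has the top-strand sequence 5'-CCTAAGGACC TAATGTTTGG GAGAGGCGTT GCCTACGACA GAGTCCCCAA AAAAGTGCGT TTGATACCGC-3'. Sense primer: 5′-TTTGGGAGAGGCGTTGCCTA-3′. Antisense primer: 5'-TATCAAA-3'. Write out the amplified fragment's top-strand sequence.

Forward primer TTTGGGAGAGGCGTTGCCTA is found on the top strand at positions 16–35.
The reverse primer's reverse complement is TTTGATA, which matches the template at positions 60–66.
The product is the template from position 16 through 66 (51 bp).

5'-TTTGGGAGAGGCGTTGCCTACGACAGAGTCCCCAAAAAAGTGCGTTTGATA-3'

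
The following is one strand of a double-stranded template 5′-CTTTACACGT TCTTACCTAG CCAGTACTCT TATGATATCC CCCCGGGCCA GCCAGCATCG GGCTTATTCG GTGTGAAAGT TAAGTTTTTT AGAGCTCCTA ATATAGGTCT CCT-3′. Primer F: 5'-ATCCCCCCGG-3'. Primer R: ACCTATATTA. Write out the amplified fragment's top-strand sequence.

Forward primer ATCCCCCCGG is found on the top strand at positions 37–46.
The reverse primer's reverse complement is TAATATAGGT, which matches the template at positions 99–108.
The product is the template from position 37 through 108 (72 bp).

5'-ATCCCCCCGGGCCAGCCAGCATCGGGCTTATTCGGTGTGAAAGTTAAGTTTTTTAGAGCTCCTAATATAGGT-3'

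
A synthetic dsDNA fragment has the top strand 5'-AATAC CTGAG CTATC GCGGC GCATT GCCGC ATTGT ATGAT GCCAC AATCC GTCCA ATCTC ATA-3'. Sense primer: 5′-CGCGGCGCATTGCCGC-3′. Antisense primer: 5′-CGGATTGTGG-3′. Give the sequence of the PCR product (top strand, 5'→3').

The forward primer matches the template at positions 15–30.
Reverse complement of the reverse primer: CCACAATCCG. This occurs on the top strand at positions 42–51.
The product is the template from position 15 through 51 (37 bp).

5'-CGCGGCGCATTGCCGCATTGTATGATGCCACAATCCG-3'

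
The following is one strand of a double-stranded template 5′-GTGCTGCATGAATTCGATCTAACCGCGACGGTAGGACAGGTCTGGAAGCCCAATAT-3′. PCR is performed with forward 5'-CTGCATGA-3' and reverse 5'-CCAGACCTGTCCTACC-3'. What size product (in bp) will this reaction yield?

42 bp

Forward primer CTGCATGA is found on the top strand at positions 4–11.
Taking the reverse complement of CCAGACCTGTCCTACC gives GGTAGGACAGGTCTGG, found at positions 30–45 on the template; the primer anneals here to the top strand with its 3' end pointing upstream.
Product length = (reverse-primer end) − (forward-primer start) + 1 = 45 − 4 + 1 = 42 bp.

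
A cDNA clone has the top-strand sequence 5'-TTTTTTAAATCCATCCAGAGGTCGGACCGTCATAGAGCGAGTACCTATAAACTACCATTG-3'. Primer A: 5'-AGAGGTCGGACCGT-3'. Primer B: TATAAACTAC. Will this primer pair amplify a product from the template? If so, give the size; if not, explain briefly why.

No product — both primers anneal to the same strand and extend in the same direction.

Primer A (AGAGGTCGGACCGT) matches the top strand at positions 17–30 (3' end points downstream).
Primer B (TATAAACTAC) also matches the top strand directly, at positions 46–55 — its reverse complement GTAGTTTATA is not present.
Both primers anneal to the bottom strand with 3' ends pointing the same way, so neither can prime synthesis back toward the other.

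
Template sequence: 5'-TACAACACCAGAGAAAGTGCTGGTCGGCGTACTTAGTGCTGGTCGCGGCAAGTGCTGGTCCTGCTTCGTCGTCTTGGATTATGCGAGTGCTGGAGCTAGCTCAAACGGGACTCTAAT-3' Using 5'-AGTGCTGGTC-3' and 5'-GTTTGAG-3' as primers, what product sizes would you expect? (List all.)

The forward primer AGTGCTGGTC matches the top strand at positions 16–25, 35–44, 51–60.
The reverse primer's reverse complement is CTCAAAC, matching at positions 100–106.
Each forward site pairs with the reverse site to give a product ending at position 106: sizes 91, 72, 56 bp.

91 bp, 72 bp, 56 bp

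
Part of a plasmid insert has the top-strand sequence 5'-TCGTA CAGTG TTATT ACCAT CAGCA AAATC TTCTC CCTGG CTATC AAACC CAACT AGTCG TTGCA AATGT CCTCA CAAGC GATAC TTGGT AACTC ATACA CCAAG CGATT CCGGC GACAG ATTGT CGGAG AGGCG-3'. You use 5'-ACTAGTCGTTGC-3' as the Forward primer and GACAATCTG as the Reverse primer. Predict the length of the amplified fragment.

Forward primer ACTAGTCGTTGC is found on the top strand at positions 53–64.
The reverse primer's reverse complement is CAGATTGTC, which matches the template at positions 118–126.
Product length = (reverse-primer end) − (forward-primer start) + 1 = 126 − 53 + 1 = 74 bp.

74 bp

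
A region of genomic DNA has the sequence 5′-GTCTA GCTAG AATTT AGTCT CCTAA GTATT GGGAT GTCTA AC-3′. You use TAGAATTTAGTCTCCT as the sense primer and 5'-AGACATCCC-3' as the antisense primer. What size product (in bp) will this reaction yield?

Forward primer TAGAATTTAGTCTCCT is found on the top strand at positions 8–23.
Taking the reverse complement of AGACATCCC gives GGGATGTCT, found at positions 31–39 on the template; the primer anneals here to the top strand with its 3' end pointing upstream.
Amplicon spans positions 8–39: 32 bp.

32 bp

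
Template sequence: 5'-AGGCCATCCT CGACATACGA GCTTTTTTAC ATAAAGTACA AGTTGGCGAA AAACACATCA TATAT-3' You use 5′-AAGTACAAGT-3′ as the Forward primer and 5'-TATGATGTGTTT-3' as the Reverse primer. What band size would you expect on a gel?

The forward primer matches the template at positions 34–43.
The reverse primer's reverse complement is AAACACATCATA, which matches the template at positions 51–62.
Product length = (reverse-primer end) − (forward-primer start) + 1 = 62 − 34 + 1 = 29 bp.

29 bp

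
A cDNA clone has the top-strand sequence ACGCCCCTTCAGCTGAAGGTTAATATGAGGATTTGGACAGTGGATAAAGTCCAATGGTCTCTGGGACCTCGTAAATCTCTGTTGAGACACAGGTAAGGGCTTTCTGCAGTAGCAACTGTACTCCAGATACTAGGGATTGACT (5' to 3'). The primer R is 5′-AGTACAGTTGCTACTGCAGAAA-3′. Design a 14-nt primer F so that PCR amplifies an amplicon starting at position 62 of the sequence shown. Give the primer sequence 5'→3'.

5'-TGGGACCTCGTAAA-3'

The reverse primer's reverse complement TTTCTGCAGTAGCAACTGTACT matches the template at positions 101–122; the product starts at position 62.
The forward primer is identical to the top strand over positions 62–75: TGGGACCTCGTAAA.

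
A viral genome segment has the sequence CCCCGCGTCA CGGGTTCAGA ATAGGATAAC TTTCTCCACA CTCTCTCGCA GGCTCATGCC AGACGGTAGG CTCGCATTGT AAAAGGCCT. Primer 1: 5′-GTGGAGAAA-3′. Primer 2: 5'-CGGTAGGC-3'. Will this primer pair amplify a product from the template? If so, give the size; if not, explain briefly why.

No product — the primers' 3' ends point away from each other.

Primer 1 (GTGGAGAAA) has reverse complement TTTCTCCAC, which matches the top strand at positions 31–39; primer 1 anneals to the top strand there with its 3' end pointing upstream toward position 31.
Primer 2 (CGGTAGGC) matches the top strand directly at positions 64–71; it anneals to the bottom strand with its 3' end pointing downstream toward position 71.
The 3' ends diverge (primer 1 extends toward position 1, primer 2 toward position 89), so the primers never converge on a shared product.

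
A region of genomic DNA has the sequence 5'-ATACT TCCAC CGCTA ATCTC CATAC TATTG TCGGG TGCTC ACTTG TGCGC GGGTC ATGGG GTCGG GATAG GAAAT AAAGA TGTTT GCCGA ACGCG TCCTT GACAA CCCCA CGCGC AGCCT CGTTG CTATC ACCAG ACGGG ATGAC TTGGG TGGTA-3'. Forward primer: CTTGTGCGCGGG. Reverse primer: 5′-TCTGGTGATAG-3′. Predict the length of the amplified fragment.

Scanning the template, CTTGTGCGCGGG occurs at positions 42–53; this primer anneals to the bottom strand there with its 3' end pointing downstream.
The reverse primer's reverse complement is CTATCACCAGA, which matches the template at positions 126–136.
Product length = (reverse-primer end) − (forward-primer start) + 1 = 136 − 42 + 1 = 95 bp.

95 bp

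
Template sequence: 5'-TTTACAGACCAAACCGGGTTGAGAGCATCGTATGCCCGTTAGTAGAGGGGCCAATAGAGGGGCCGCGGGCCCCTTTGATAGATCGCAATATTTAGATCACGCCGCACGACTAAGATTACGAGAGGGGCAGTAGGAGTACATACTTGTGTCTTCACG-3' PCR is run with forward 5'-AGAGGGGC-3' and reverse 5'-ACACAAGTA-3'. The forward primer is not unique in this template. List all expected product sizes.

The forward primer AGAGGGGC matches the top strand at positions 44–51, 56–63, 121–128.
The reverse primer's reverse complement is TACTTGTGT, matching at positions 141–149.
Each forward site pairs with the reverse site to give a product ending at position 149: sizes 106, 94, 29 bp.

106 bp, 94 bp, 29 bp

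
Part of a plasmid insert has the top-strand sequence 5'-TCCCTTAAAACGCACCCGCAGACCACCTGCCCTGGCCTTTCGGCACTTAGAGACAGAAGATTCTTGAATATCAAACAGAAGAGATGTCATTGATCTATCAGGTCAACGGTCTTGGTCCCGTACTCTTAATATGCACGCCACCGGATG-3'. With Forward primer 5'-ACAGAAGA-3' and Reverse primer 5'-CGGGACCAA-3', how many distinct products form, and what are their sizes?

The forward primer ACAGAAGA matches the top strand at positions 53–60, 75–82.
The reverse primer's reverse complement is TTGGTCCCG, matching at positions 112–120.
Each forward site pairs with the reverse site to give a product ending at position 120: sizes 68, 46 bp.

Two products: 68 bp, 46 bp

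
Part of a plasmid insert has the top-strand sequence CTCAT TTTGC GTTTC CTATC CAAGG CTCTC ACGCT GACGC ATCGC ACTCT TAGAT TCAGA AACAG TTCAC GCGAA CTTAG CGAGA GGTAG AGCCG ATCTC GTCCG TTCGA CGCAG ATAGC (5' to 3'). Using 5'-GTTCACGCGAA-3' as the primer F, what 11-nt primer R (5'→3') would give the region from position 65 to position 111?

5'-GTCGAACGGAC-3'

The product's 3' end on the top strand is position 111.
The reverse primer anneals to the top strand over positions 101–111, i.e. to GTCCGTTCGAC.
Its sequence written 5'→3' is the reverse complement: GTCGAACGGAC.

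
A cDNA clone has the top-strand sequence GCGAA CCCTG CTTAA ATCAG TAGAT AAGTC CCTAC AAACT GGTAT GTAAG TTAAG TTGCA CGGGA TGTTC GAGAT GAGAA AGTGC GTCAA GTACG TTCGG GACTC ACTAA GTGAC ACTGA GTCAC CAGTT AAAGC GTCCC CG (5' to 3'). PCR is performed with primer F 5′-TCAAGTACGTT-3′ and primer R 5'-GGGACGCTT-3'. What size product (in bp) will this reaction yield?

54 bp

Scanning the template, TCAAGTACGTT occurs at positions 87–97; this primer anneals to the bottom strand there with its 3' end pointing downstream.
Reverse complement of the reverse primer: AAGCGTCCC. This occurs on the top strand at positions 132–140.
The product runs from position 87 to position 140, so its length is 140 − 87 + 1 = 54 bp.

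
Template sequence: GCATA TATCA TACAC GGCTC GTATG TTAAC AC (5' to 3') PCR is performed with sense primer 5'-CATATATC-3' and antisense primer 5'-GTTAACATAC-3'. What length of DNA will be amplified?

29 bp

Scanning the template, CATATATC occurs at positions 2–9; this primer anneals to the bottom strand there with its 3' end pointing downstream.
The reverse primer's reverse complement is GTATGTTAAC, which matches the template at positions 21–30.
The product runs from position 2 to position 30, so its length is 30 − 2 + 1 = 29 bp.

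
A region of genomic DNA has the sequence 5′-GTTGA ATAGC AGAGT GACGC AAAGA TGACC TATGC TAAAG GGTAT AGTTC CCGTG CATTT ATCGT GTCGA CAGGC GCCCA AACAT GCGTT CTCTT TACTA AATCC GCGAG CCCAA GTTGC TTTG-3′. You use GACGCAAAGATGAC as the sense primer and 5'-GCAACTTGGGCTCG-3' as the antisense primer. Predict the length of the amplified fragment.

The forward primer matches the template at positions 16–29.
Reverse complement of the reverse primer: CGAGCCCAAGTTGC. This occurs on the top strand at positions 107–120.
The product runs from position 16 to position 120, so its length is 120 − 16 + 1 = 105 bp.

105 bp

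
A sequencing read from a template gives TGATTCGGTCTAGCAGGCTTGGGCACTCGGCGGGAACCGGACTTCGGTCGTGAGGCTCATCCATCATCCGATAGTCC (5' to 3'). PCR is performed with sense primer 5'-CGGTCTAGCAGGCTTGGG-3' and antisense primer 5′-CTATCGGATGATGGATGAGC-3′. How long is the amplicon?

69 bp

The forward primer matches the template at positions 6–23.
Taking the reverse complement of CTATCGGATGATGGATGAGC gives GCTCATCCATCATCCGATAG, found at positions 55–74 on the template; the primer anneals here to the top strand with its 3' end pointing upstream.
Amplicon spans positions 6–74: 69 bp.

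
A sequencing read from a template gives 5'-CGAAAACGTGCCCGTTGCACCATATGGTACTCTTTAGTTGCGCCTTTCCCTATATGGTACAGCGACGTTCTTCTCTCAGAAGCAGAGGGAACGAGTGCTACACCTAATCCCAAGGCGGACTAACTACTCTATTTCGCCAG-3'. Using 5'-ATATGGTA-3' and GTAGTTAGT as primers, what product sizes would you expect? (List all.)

The forward primer ATATGGTA matches the top strand at positions 22–29, 52–59.
The reverse primer's reverse complement is ACTAACTAC, matching at positions 119–127.
Each forward site pairs with the reverse site to give a product ending at position 127: sizes 106, 76 bp.

106 bp, 76 bp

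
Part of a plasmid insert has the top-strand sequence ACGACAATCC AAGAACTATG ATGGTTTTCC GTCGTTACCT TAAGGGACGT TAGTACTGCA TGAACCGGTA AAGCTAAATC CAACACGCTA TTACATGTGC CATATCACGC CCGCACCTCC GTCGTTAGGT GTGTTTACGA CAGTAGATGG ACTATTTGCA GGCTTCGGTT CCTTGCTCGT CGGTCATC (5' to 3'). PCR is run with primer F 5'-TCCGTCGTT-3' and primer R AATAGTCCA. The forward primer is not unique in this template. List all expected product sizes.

The forward primer TCCGTCGTT matches the top strand at positions 28–36, 118–126.
The reverse primer's reverse complement is TGGACTATT, matching at positions 148–156.
Each forward site pairs with the reverse site to give a product ending at position 156: sizes 129, 39 bp.

129 bp, 39 bp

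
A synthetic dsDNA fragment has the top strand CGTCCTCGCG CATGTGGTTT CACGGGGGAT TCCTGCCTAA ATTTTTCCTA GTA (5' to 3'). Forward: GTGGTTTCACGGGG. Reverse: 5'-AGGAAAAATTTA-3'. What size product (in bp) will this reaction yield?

36 bp

The forward primer matches the template at positions 14–27.
The reverse primer's reverse complement is TAAATTTTTCCT, which matches the template at positions 38–49.
Amplicon spans positions 14–49: 36 bp.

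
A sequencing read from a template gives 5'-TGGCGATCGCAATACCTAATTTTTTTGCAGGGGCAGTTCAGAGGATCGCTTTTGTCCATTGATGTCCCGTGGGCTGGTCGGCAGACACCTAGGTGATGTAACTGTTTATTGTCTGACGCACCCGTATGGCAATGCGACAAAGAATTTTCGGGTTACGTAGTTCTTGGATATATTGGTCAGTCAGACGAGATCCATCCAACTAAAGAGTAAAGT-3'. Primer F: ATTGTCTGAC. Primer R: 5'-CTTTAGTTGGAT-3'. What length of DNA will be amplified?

The forward primer matches the template at positions 108–117.
Reverse complement of the reverse primer: ATCCAACTAAAG. This occurs on the top strand at positions 194–205.
The product runs from position 108 to position 205, so its length is 205 − 108 + 1 = 98 bp.

98 bp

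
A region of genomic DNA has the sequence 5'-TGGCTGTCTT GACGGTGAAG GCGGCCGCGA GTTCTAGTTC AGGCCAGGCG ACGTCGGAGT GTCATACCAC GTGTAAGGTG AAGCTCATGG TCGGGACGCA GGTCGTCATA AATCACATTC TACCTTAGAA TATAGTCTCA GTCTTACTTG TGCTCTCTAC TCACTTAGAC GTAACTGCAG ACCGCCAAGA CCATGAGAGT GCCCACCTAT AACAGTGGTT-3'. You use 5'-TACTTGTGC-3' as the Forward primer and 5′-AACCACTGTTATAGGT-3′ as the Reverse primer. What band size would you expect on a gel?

Scanning the template, TACTTGTGC occurs at positions 145–153; this primer anneals to the bottom strand there with its 3' end pointing downstream.
The reverse primer's reverse complement is ACCTATAACAGTGGTT, which matches the template at positions 205–220.
Product length = (reverse-primer end) − (forward-primer start) + 1 = 220 − 145 + 1 = 76 bp.

76 bp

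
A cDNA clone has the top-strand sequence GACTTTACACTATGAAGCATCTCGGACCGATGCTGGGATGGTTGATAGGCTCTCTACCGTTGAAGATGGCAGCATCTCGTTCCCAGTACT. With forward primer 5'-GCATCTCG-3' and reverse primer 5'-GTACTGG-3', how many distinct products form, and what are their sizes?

The forward primer GCATCTCG matches the top strand at positions 17–24, 72–79.
The reverse primer's reverse complement is CCAGTAC, matching at positions 83–89.
Each forward site pairs with the reverse site to give a product ending at position 89: sizes 73, 18 bp.

Two products: 73 bp, 18 bp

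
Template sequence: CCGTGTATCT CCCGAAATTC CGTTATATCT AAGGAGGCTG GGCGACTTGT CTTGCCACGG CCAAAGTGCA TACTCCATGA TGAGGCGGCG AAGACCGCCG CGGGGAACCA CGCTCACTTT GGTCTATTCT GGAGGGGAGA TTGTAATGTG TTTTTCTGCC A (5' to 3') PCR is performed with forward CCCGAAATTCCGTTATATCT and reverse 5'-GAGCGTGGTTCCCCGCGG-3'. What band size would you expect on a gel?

105 bp

The forward primer matches the template at positions 11–30.
The reverse primer's reverse complement is CCGCGGGGAACCACGCTC, which matches the template at positions 98–115.
Product length = (reverse-primer end) − (forward-primer start) + 1 = 115 − 11 + 1 = 105 bp.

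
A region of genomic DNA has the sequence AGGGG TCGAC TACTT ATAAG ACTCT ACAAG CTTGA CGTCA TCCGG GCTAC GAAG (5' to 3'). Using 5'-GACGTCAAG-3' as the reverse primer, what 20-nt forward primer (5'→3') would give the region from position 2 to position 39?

5'-GGGGTCGACTACTTATAAGA-3'

The reverse primer's reverse complement CTTGACGTC matches the template at positions 31–39; the product starts at position 2.
The forward primer is identical to the top strand over positions 2–21: GGGGTCGACTACTTATAAGA.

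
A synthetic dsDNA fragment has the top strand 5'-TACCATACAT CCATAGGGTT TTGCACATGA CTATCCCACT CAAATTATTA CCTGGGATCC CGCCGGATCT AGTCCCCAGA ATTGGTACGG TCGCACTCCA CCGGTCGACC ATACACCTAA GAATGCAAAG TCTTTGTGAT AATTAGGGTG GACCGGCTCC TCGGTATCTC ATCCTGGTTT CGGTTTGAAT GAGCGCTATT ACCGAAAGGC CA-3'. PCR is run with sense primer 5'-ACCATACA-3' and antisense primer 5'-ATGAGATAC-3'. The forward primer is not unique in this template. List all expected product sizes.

The forward primer ACCATACA matches the top strand at positions 2–9, 108–115.
The reverse primer's reverse complement is GTATCTCAT, matching at positions 164–172.
Each forward site pairs with the reverse site to give a product ending at position 172: sizes 171, 65 bp.

171 bp, 65 bp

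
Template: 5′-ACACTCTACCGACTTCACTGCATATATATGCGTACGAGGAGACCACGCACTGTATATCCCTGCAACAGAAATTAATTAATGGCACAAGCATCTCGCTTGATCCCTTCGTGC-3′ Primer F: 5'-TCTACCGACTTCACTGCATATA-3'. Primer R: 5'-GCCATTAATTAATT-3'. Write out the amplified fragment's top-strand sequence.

5'-TCTACCGACTTCACTGCATATATATGCGTACGAGGAGACCACGCACTGTATATCCCTGCAACAGAAATTAATTAATGGC-3'

Scanning the template, TCTACCGACTTCACTGCATATA occurs at positions 5–26; this primer anneals to the bottom strand there with its 3' end pointing downstream.
The reverse primer's reverse complement is AATTAATTAATGGC, which matches the template at positions 70–83.
The product is the template from position 5 through 83 (79 bp).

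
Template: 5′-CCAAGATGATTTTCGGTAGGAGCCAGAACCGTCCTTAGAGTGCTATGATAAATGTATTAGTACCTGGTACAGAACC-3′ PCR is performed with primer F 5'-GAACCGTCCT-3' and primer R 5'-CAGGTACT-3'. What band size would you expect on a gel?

The forward primer matches the template at positions 26–35.
Reverse complement of the reverse primer: AGTACCTG. This occurs on the top strand at positions 59–66.
Product length = (reverse-primer end) − (forward-primer start) + 1 = 66 − 26 + 1 = 41 bp.

41 bp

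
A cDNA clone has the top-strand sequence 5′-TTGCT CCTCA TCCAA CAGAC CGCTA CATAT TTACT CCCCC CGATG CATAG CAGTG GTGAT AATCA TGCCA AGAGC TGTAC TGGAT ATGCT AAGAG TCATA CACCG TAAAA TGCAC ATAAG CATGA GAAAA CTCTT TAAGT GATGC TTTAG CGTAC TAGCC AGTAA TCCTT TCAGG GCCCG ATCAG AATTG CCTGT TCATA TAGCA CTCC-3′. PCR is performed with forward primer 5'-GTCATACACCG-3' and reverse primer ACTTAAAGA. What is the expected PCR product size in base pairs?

46 bp

Forward primer GTCATACACCG is found on the top strand at positions 95–105.
Taking the reverse complement of ACTTAAAGA gives TCTTTAAGT, found at positions 132–140 on the template; the primer anneals here to the top strand with its 3' end pointing upstream.
Amplicon spans positions 95–140: 46 bp.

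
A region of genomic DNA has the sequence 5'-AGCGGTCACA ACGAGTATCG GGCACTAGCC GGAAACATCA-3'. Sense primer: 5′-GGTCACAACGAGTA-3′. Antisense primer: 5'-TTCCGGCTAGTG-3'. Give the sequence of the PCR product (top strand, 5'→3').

5'-GGTCACAACGAGTATCGGGCACTAGCCGGAA-3'

Forward primer GGTCACAACGAGTA is found on the top strand at positions 4–17.
Reverse complement of the reverse primer: CACTAGCCGGAA. This occurs on the top strand at positions 23–34.
The product is the template from position 4 through 34 (31 bp).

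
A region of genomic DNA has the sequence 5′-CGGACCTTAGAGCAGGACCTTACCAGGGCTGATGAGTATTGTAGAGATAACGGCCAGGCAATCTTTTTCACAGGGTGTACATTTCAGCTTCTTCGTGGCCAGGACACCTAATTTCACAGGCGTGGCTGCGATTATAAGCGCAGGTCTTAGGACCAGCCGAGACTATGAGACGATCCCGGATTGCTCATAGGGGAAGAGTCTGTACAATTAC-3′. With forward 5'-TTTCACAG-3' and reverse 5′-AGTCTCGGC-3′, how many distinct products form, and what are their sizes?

The forward primer TTTCACAG matches the top strand at positions 66–73, 112–119.
The reverse primer's reverse complement is GCCGAGACT, matching at positions 156–164.
Each forward site pairs with the reverse site to give a product ending at position 164: sizes 99, 53 bp.

Two products: 99 bp, 53 bp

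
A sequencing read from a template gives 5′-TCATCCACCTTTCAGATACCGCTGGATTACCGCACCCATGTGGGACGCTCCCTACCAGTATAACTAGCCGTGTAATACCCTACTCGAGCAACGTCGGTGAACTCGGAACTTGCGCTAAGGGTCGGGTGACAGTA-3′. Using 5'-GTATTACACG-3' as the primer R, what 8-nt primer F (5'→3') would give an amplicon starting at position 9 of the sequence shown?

5'-CTTTCAGA-3'

The reverse primer's reverse complement CGTGTAATAC matches the template at positions 69–78; the product starts at position 9.
The forward primer is identical to the top strand over positions 9–16: CTTTCAGA.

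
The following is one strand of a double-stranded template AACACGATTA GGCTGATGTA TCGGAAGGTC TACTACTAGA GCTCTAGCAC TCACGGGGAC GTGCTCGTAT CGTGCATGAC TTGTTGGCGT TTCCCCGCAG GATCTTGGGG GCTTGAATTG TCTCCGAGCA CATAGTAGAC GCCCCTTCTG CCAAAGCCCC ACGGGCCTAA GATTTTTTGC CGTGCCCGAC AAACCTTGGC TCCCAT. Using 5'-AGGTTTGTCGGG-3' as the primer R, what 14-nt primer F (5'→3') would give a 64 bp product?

The reverse primer's reverse complement CCCGACAAACCT matches the template at positions 185–196, so the product ends at position 196.
A 64 bp product then starts at position 196 − 64 + 1 = 133.
The forward primer is identical to the top strand there: TAGTAGACGCCCCT.

5'-TAGTAGACGCCCCT-3'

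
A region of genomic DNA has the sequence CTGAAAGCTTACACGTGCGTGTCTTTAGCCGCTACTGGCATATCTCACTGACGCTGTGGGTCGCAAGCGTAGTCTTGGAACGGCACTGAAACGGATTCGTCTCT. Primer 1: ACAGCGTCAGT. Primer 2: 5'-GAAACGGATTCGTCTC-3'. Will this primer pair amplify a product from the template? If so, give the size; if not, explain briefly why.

Primer 1 (ACAGCGTCAGT) has reverse complement ACTGACGCTGT, which matches the top strand at positions 47–57; primer 1 anneals to the top strand there with its 3' end pointing upstream toward position 47.
Primer 2 (GAAACGGATTCGTCTC) matches the top strand directly at positions 88–103; it anneals to the bottom strand with its 3' end pointing downstream toward position 103.
The 3' ends diverge (primer 1 extends toward position 1, primer 2 toward position 104), so the primers never converge on a shared product.

No product — the primers' 3' ends point away from each other.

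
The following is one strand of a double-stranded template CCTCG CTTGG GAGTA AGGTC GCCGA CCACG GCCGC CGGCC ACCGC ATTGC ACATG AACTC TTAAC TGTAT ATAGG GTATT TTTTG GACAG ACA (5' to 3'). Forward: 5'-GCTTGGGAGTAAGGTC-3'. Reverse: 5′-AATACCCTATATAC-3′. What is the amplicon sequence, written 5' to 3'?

The forward primer matches the template at positions 5–20.
Reverse complement of the reverse primer: GTATATAGGGTATT. This occurs on the top strand at positions 67–80.
The product is the template from position 5 through 80 (76 bp).

5'-GCTTGGGAGTAAGGTCGCCGACCACGGCCGCCGGCCACCGCATTGCACATGAACTCTTAACTGTATATAGGGTATT-3'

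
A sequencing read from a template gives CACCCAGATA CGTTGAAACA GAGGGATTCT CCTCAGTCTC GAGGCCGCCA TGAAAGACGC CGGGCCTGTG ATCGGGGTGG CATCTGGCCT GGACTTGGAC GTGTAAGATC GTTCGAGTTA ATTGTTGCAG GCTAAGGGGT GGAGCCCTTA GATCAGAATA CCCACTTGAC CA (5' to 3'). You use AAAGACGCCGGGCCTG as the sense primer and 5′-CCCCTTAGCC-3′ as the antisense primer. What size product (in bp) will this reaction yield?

The forward primer matches the template at positions 53–68.
The reverse primer's reverse complement is GGCTAAGGGG, which matches the template at positions 130–139.
Amplicon spans positions 53–139: 87 bp.

87 bp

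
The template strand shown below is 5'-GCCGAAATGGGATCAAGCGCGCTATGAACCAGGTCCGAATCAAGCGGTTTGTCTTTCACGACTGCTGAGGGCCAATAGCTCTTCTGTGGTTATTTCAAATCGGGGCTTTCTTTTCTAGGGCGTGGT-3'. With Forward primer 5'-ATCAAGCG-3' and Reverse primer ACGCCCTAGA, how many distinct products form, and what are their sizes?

The forward primer ATCAAGCG matches the top strand at positions 12–19, 39–46.
The reverse primer's reverse complement is TCTAGGGCGT, matching at positions 114–123.
Each forward site pairs with the reverse site to give a product ending at position 123: sizes 112, 85 bp.

Two products: 112 bp, 85 bp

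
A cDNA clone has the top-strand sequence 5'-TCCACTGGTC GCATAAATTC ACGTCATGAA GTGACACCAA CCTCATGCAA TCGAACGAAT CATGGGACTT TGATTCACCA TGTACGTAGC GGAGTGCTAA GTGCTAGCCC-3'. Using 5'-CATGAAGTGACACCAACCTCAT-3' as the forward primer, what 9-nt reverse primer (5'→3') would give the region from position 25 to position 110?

5'-GGGCTAGCA-3'

The product's 3' end on the top strand is position 110.
The reverse primer anneals to the top strand over positions 102–110, i.e. to TGCTAGCCC.
Its sequence written 5'→3' is the reverse complement: GGGCTAGCA.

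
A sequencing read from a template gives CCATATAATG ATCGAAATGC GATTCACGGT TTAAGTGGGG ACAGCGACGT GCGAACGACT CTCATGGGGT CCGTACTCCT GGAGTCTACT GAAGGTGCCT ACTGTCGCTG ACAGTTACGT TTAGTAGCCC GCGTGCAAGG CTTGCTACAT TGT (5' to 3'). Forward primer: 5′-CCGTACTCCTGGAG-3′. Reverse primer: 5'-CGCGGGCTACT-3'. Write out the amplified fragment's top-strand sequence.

Forward primer CCGTACTCCTGGAG is found on the top strand at positions 71–84.
Reverse complement of the reverse primer: AGTAGCCCGCG. This occurs on the top strand at positions 123–133.
The product is the template from position 71 through 133 (63 bp).

5'-CCGTACTCCTGGAGTCTACTGAAGGTGCCTACTGTCGCTGACAGTTACGTTTAGTAGCCCGCG-3'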